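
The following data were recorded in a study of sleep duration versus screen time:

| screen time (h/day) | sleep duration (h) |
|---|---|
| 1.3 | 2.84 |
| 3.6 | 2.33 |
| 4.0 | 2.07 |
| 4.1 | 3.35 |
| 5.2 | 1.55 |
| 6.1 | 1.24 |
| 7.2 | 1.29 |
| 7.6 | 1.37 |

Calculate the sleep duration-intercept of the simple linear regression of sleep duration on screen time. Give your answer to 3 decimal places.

3.457

n = 8, Σx = 39.1, Σy = 16.04, Σxy = 69.419, Σx² = 221.31
Sxx = Σx² − (Σx)²/n = 221.31 − 191.10125 = 30.20875
Sxy = Σxy − (Σx)(Σy)/n = 69.419 − 78.3955 = -8.9765
b = Sxy/Sxx = -8.9765/30.20875 = -0.297149
a = ȳ − b·x̄ = 2.005 − (-0.297149)·4.8875 = 3.457316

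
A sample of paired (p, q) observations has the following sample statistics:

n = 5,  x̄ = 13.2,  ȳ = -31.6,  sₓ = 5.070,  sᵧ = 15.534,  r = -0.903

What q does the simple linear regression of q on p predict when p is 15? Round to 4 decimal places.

-36.5801

b = r · sᵧ/sₓ = -0.903 · 15.534/5.07 = -2.766707
a = ȳ − b·x̄ = -31.6 − (-2.766707)·13.2 = 4.920526
ŷ(15) = a + b·15 = 4.920526 + (-2.766707)·15 = -36.580072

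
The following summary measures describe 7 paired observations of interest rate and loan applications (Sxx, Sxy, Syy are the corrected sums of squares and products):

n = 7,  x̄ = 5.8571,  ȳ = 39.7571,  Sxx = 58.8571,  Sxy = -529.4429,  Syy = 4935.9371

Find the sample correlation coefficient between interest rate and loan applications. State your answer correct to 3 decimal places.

-0.982

r = Sxy/√(Sxx·Syy) = -529.4429/√(290514.943488) = -529.4429/538.994382 = -0.982279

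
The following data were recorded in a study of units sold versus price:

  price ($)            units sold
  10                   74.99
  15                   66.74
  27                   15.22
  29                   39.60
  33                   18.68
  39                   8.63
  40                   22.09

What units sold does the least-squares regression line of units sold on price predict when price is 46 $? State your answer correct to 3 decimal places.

n = 7, Σx = 193, Σy = 245.95, Σxy = 5146.95, Σx² = 6105
Sxx = Σx² − (Σx)²/n = 6105 − 5321.285714 = 783.714286
Sxy = Σxy − (Σx)(Σy)/n = 5146.95 − 6781.192857 = -1634.242857
b = Sxy/Sxx = -1634.242857/783.714286 = -2.085253
a = ȳ − b·x̄ = 35.135714 − (-2.085253)·27.571429 = 92.629129
ŷ(46) = a + b·46 = 92.629129 + (-2.085253)·46 = -3.292526

-3.293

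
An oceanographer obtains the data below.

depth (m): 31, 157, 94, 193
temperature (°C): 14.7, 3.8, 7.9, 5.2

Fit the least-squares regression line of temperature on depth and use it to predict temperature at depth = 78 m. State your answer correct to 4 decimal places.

10.4428

n = 4, Σx = 475, Σy = 31.6, Σxy = 2798.5, Σx² = 71695
Sxx = Σx² − (Σx)²/n = 71695 − 56406.25 = 15288.75
Sxy = Σxy − (Σx)(Σy)/n = 2798.5 − 3752.5 = -954
b = Sxy/Sxx = -954/15288.75 = -0.062399
a = ȳ − b·x̄ = 7.9 − (-0.062399)·118.75 = 15.309860
ŷ(78) = a + b·78 = 15.309860 + (-0.062399)·78 = 10.442752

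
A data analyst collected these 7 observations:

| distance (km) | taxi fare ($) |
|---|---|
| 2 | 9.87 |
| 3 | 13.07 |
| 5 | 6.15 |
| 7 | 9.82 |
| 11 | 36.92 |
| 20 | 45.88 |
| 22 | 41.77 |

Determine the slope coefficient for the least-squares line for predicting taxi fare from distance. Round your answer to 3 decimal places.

1.955

n = 7, Σx = 70, Σy = 163.48, Σxy = 2401.1, Σx² = 1092
Sxx = Σx² − (Σx)²/n = 1092 − 700 = 392
Sxy = Σxy − (Σx)(Σy)/n = 2401.1 − 1634.8 = 766.3
b = Sxy/Sxx = 766.3/392 = 1.954847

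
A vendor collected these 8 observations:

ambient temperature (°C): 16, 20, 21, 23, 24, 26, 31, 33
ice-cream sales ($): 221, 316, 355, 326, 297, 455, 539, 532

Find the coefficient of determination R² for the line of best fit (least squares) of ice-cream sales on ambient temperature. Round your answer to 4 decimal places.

n = 8, Σx = 194, Σy = 3041, Σxy = 78032, Σx² = 4928, Σy² = 1249777
Sxx = Σx² − (Σx)²/n = 4928 − 4704.5 = 223.5
Sxy = Σxy − (Σx)(Σy)/n = 78032 − 73744.25 = 4287.75
Syy = Σy² − (Σy)²/n = 1249777 − 1155960.125 = 93816.875
R² = Sxy²/(Sxx·Syy) = (4287.75)²/(223.5·93816.875) = 0.876800

0.8768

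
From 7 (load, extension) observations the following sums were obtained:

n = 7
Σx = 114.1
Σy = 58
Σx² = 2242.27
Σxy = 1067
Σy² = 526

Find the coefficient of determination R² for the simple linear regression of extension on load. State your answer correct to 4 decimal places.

0.8511

Sxx = Σx² − (Σx)²/n = 2242.27 − 1859.83 = 382.44
Sxy = Σxy − (Σx)(Σy)/n = 1067 − 945.4 = 121.6
Syy = Σy² − (Σy)²/n = 526 − 480.571429 = 45.428571
R² = Sxy²/(Sxx·Syy) = (121.6)²/(382.44·45.428571) = 0.851089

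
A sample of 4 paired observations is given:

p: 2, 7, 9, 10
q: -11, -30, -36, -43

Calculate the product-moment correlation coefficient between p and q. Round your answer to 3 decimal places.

n = 4, Σx = 28, Σy = -120, Σxy = -986, Σx² = 234, Σy² = 4166
Sxx = Σx² − (Σx)²/n = 234 − 196 = 38
Sxy = Σxy − (Σx)(Σy)/n = -986 − (-840) = -146
Syy = Σy² − (Σy)²/n = 4166 − 3600 = 566
r = Sxy/√(Sxx·Syy) = -146/√(21508) = -146/146.656060 = -0.995527

-0.996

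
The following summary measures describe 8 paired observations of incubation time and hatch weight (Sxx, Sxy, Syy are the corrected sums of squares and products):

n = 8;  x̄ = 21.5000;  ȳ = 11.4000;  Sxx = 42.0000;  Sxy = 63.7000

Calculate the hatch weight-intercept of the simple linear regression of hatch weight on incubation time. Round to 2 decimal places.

-21.21

b = Sxy/Sxx = 63.7/42 = 1.516667
a = ȳ − b·x̄ = 11.4 − 1.516667·21.5 = -21.208333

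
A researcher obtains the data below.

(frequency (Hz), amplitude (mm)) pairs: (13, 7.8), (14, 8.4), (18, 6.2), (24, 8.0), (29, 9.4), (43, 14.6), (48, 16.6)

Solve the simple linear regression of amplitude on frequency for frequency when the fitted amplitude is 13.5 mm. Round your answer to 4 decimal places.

n = 7, Σx = 189, Σy = 71, Σxy = 2219.8, Σx² = 6259
Sxx = Σx² − (Σx)²/n = 6259 − 5103 = 1156
Sxy = Σxy − (Σx)(Σy)/n = 2219.8 − 1917 = 302.8
b = Sxy/Sxx = 302.8/1156 = 0.261938
a = ȳ − b·x̄ = 10.142857 − 0.261938·27 = 3.070539
Set a + b·x = 13.5: x = (13.5 − 3.070539) / 0.261938 = 39.816569

39.8166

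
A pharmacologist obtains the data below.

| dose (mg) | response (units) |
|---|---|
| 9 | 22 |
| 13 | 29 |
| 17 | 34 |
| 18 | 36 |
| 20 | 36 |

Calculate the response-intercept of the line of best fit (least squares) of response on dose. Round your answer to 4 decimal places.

n = 5, Σx = 77, Σy = 157, Σxy = 2521, Σx² = 1263
Sxx = Σx² − (Σx)²/n = 1263 − 1185.8 = 77.2
Sxy = Σxy − (Σx)(Σy)/n = 2521 − 2417.8 = 103.2
b = Sxy/Sxx = 103.2/77.2 = 1.336788
a = ȳ − b·x̄ = 31.4 − 1.336788·15.4 = 10.813472

10.8135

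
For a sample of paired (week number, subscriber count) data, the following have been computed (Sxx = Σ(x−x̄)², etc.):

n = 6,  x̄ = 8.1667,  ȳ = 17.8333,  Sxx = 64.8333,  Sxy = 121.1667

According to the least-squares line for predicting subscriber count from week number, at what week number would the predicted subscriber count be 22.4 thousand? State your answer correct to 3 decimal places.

10.610

b = Sxy/Sxx = 121.1667/64.8333 = 1.868896
a = ȳ − b·x̄ = 17.8333 − 1.868896·8.1667 = 2.570586
Set a + b·x = 22.4: x = (22.4 − 2.570586) / 1.868896 = 10.610228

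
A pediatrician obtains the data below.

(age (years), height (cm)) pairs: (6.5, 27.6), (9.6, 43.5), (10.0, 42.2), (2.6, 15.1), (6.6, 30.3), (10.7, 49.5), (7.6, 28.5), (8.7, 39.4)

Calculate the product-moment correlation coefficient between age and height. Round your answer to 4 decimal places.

0.9714

n = 8, Σx = 62.3, Σy = 276.1, Σxy = 2347.27, Σx² = 532.67, Σy² = 10395.81
Sxx = Σx² − (Σx)²/n = 532.67 − 485.16125 = 47.50875
Sxy = Σxy − (Σx)(Σy)/n = 2347.27 − 2150.12875 = 197.14125
Syy = Σy² − (Σy)²/n = 10395.81 − 9528.90125 = 866.90875
r = Sxy/√(Sxx·Syy) = 197.14125/√(41185.751077) = 197.14125/202.942729 = 0.971413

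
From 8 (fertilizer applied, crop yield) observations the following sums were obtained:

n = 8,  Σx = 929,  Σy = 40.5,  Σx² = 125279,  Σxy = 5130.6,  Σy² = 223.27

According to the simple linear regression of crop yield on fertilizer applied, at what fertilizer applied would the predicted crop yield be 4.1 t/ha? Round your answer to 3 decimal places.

76.956

Sxx = Σx² − (Σx)²/n = 125279 − 107880.125 = 17398.875
Sxy = Σxy − (Σx)(Σy)/n = 5130.6 − 4703.0625 = 427.5375
b = Sxy/Sxx = 427.5375/17398.875 = 0.024573
a = ȳ − b·x̄ = 5.0625 − 0.024573·116.125 = 2.208994
Set a + b·x = 4.1: x = (4.1 − 2.208994) / 0.024573 = 76.955530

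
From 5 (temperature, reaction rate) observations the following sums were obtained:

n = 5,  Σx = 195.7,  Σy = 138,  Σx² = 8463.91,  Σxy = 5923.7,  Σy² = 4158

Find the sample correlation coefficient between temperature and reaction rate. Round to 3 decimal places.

Sxx = Σx² − (Σx)²/n = 8463.91 − 7659.698 = 804.212
Sxy = Σxy − (Σx)(Σy)/n = 5923.7 − 5401.32 = 522.38
Syy = Σy² − (Σy)²/n = 4158 − 3808.8 = 349.2
r = Sxy/√(Sxx·Syy) = 522.38/√(280830.8304) = 522.38/529.934742 = 0.985744

0.986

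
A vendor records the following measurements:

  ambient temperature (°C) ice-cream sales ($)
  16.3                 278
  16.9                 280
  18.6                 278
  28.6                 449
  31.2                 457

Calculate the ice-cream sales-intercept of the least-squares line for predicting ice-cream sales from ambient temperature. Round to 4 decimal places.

49.0031

n = 5, Σx = 111.6, Σy = 1742, Σxy = 41534, Σx² = 2688.66
Sxx = Σx² − (Σx)²/n = 2688.66 − 2490.912 = 197.748
Sxy = Σxy − (Σx)(Σy)/n = 41534 − 38881.44 = 2652.56
b = Sxy/Sxx = 2652.56/197.748 = 13.413840
a = ȳ − b·x̄ = 348.4 − 13.413840·22.32 = 49.003095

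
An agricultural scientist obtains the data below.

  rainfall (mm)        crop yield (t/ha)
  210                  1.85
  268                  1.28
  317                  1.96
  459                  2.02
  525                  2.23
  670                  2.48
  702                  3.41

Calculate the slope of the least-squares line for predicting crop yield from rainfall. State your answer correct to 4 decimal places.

0.0029

n = 7, Σx = 3151, Σy = 15.23, Σxy = 7506.21, Σx² = 1644423
Sxx = Σx² − (Σx)²/n = 1644423 − 1418400.142857 = 226022.857143
Sxy = Σxy − (Σx)(Σy)/n = 7506.21 − 6855.675714 = 650.534286
b = Sxy/Sxx = 650.534286/226022.857143 = 0.002878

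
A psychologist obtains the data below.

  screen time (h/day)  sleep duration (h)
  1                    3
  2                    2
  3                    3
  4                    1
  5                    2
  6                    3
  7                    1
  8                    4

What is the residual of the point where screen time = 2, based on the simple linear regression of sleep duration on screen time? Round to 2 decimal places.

-0.29

n = 8, Σx = 36, Σy = 19, Σxy = 87, Σx² = 204
Sxx = Σx² − (Σx)²/n = 204 − 162 = 42
Sxy = Σxy − (Σx)(Σy)/n = 87 − 85.5 = 1.5
b = Sxy/Sxx = 1.5/42 = 0.035714
a = ȳ − b·x̄ = 2.375 − 0.035714·4.5 = 2.214286
ŷ(2) = 2.214286 + 0.035714·2 = 2.285714
residual = y − ŷ = 2 − 2.285714 = -0.285714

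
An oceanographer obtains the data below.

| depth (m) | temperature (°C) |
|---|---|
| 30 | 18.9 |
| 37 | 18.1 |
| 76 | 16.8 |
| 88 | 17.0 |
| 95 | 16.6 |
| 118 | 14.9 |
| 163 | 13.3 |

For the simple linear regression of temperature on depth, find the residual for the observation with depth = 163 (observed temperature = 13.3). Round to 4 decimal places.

n = 7, Σx = 607, Σy = 115.6, Σxy = 9512.6, Σx² = 65307
Sxx = Σx² − (Σx)²/n = 65307 − 52635.571429 = 12671.428571
Sxy = Σxy − (Σx)(Σy)/n = 9512.6 − 10024.171429 = -511.571429
b = Sxy/Sxx = -511.571429/12671.428571 = -0.040372
a = ȳ − b·x̄ = 16.514286 − (-0.040372)·86.714286 = 20.015118
ŷ(163) = 20.015118 + (-0.040372)·163 = 13.434476
residual = y − ŷ = 13.3 − 13.434476 = -0.134476

-0.1345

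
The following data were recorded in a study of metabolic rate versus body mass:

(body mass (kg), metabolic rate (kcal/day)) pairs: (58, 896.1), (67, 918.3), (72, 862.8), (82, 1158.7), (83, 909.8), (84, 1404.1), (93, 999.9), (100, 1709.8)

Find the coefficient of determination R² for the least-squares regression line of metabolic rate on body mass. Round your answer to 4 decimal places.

n = 8, Σx = 639, Σy = 8859.5, Σxy = 728063.4, Σx² = 52355, Σy² = 10455728.53
Sxx = Σx² − (Σx)²/n = 52355 − 51040.125 = 1314.875
Sxy = Σxy − (Σx)(Σy)/n = 728063.4 − 707652.5625 = 20410.8375
Syy = Σy² − (Σy)²/n = 10455728.53 − 9811342.53125 = 644385.99875
R² = Sxy²/(Sxx·Syy) = (20410.8375)²/(1314.875·644385.99875) = 0.491690

0.4917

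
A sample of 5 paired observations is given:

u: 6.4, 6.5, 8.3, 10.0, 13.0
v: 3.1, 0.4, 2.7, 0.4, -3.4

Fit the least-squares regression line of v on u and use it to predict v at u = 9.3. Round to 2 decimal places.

n = 5, Σx = 44.2, Σy = 3.2, Σxy = 4.65, Σx² = 421.1
Sxx = Σx² − (Σx)²/n = 421.1 − 390.728 = 30.372
Sxy = Σxy − (Σx)(Σy)/n = 4.65 − 28.288 = -23.638
b = Sxy/Sxx = -23.638/30.372 = -0.778283
a = ȳ − b·x̄ = 0.64 − (-0.778283)·8.84 = 7.520018
ŷ(9.3) = a + b·9.3 = 7.520018 + (-0.778283)·9.3 = 0.281990

0.28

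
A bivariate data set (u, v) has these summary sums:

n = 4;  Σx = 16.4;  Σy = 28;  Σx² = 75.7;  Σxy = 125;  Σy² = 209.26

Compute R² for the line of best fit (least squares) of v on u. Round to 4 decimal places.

Sxx = Σx² − (Σx)²/n = 75.7 − 67.24 = 8.46
Sxy = Σxy − (Σx)(Σy)/n = 125 − 114.8 = 10.2
Syy = Σy² − (Σy)²/n = 209.26 − 196 = 13.26
R² = Sxy²/(Sxx·Syy) = (10.2)²/(8.46·13.26) = 0.927441

0.9274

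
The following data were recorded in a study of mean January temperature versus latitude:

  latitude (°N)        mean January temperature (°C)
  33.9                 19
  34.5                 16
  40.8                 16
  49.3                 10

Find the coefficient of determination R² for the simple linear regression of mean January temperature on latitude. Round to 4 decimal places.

0.8594

n = 4, Σx = 158.5, Σy = 61, Σxy = 2341.9, Σx² = 6434.59, Σy² = 973
Sxx = Σx² − (Σx)²/n = 6434.59 − 6280.5625 = 154.0275
Sxy = Σxy − (Σx)(Σy)/n = 2341.9 − 2417.125 = -75.225
Syy = Σy² − (Σy)²/n = 973 − 930.25 = 42.75
R² = Sxy²/(Sxx·Syy) = (-75.225)²/(154.0275·42.75) = 0.859389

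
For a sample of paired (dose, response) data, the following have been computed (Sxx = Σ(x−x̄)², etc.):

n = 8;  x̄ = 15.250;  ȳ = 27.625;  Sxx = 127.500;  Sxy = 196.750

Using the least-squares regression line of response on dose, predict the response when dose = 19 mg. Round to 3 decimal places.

b = Sxy/Sxx = 196.75/127.5 = 1.543137
a = ȳ − b·x̄ = 27.625 − 1.543137·15.25 = 4.092157
ŷ(19) = a + b·19 = 4.092157 + 1.543137·19 = 33.411765

33.412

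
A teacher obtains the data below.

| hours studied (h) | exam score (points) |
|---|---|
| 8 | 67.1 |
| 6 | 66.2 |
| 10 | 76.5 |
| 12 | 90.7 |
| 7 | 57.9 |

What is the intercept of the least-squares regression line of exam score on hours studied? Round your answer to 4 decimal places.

30.7336

n = 5, Σx = 43, Σy = 358.4, Σxy = 3192.7, Σx² = 393
Sxx = Σx² − (Σx)²/n = 393 − 369.8 = 23.2
Sxy = Σxy − (Σx)(Σy)/n = 3192.7 − 3082.24 = 110.46
b = Sxy/Sxx = 110.46/23.2 = 4.761207
a = ȳ − b·x̄ = 71.68 − 4.761207·8.6 = 30.733621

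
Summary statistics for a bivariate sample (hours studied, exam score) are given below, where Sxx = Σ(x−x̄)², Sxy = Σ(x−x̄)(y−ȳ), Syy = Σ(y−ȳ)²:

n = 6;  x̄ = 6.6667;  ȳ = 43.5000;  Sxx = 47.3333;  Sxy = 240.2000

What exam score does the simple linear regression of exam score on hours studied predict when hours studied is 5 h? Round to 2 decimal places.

b = Sxy/Sxx = 240.2/47.3333 = 5.074651
a = ȳ − b·x̄ = 43.5 − 5.074651·6.6667 = 9.668821
ŷ(5) = a + b·5 = 9.668821 + 5.074651·5 = 35.042078

35.04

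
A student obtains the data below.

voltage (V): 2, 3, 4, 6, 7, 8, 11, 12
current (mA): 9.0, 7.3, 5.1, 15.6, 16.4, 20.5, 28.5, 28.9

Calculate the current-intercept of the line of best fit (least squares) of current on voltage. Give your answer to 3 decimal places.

n = 8, Σx = 53, Σy = 131.3, Σxy = 1093, Σx² = 443
Sxx = Σx² − (Σx)²/n = 443 − 351.125 = 91.875
Sxy = Σxy − (Σx)(Σy)/n = 1093 − 869.8625 = 223.1375
b = Sxy/Sxx = 223.1375/91.875 = 2.428707
a = ȳ − b·x̄ = 16.4125 − 2.428707·6.625 = 0.322313

0.322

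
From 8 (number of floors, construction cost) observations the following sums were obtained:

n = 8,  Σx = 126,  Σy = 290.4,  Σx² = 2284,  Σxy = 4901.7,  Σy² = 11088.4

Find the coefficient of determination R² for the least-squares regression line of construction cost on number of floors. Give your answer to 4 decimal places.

Sxx = Σx² − (Σx)²/n = 2284 − 1984.5 = 299.5
Sxy = Σxy − (Σx)(Σy)/n = 4901.7 − 4573.8 = 327.9
Syy = Σy² − (Σy)²/n = 11088.4 − 10541.52 = 546.88
R² = Sxy²/(Sxx·Syy) = (327.9)²/(299.5·546.88) = 0.656438

0.6564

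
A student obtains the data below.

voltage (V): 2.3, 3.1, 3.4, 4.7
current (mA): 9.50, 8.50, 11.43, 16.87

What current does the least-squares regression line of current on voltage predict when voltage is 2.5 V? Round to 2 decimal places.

8.62

n = 4, Σx = 13.5, Σy = 46.3, Σxy = 166.351, Σx² = 48.55
Sxx = Σx² − (Σx)²/n = 48.55 − 45.5625 = 2.9875
Sxy = Σxy − (Σx)(Σy)/n = 166.351 − 156.2625 = 10.0885
b = Sxy/Sxx = 10.0885/2.9875 = 3.376904
a = ȳ − b·x̄ = 11.575 − 3.376904·3.375 = 0.177950
ŷ(2.5) = a + b·2.5 = 0.177950 + 3.376904·2.5 = 8.620209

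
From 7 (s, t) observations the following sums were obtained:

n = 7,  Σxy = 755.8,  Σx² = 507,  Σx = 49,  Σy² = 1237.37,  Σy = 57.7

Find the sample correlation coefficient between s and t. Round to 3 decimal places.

Sxx = Σx² − (Σx)²/n = 507 − 343 = 164
Sxy = Σxy − (Σx)(Σy)/n = 755.8 − 403.9 = 351.9
Syy = Σy² − (Σy)²/n = 1237.37 − 475.612857 = 761.757143
r = Sxy/√(Sxx·Syy) = 351.9/√(124928.171429) = 351.9/353.451795 = 0.995610

0.996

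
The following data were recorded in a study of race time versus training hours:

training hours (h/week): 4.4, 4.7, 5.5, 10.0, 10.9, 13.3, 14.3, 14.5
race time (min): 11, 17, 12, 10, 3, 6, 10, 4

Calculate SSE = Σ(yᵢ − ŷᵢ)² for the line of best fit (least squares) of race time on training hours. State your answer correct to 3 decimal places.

n = 8, Σx = 77.6, Σy = 73, Σxy = 607.8, Σx² = 882.14, Σy² = 815
Sxx = Σx² − (Σx)²/n = 882.14 − 752.72 = 129.42
Sxy = Σxy − (Σx)(Σy)/n = 607.8 − 708.1 = -100.3
Syy = Σy² − (Σy)²/n = 815 − 666.125 = 148.875
b = Sxy/Sxx = -100.3/129.42 = -0.774996
SSE = Syy − b·Sxy = 148.875 − (-0.774996)·(-100.3) = 71.142887

71.143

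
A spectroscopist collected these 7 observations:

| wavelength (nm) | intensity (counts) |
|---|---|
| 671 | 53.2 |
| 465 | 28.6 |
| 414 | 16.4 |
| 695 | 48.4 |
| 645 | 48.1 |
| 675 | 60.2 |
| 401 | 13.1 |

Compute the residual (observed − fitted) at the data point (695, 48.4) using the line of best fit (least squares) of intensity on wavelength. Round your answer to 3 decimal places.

n = 7, Σx = 3966, Σy = 268, Σxy = 166336.4, Σx² = 2353338
Sxx = Σx² − (Σx)²/n = 2353338 − 2247022.285714 = 106315.714286
Sxy = Σxy − (Σx)(Σy)/n = 166336.4 − 151841.142857 = 14495.257143
b = Sxy/Sxx = 14495.257143/106315.714286 = 0.136342
a = ȳ − b·x̄ = 38.285714 − 0.136342·566.571429 = -38.961554
ŷ(695) = -38.961554 + 0.136342·695 = 55.795874
residual = y − ŷ = 48.4 − 55.795874 = -7.395874

-7.396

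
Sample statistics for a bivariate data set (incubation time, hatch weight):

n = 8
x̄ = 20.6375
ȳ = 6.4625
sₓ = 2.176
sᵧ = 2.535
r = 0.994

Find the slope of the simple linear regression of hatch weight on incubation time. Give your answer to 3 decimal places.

b = r · sᵧ/sₓ = 0.994 · 2.535/2.176 = 1.157992

1.158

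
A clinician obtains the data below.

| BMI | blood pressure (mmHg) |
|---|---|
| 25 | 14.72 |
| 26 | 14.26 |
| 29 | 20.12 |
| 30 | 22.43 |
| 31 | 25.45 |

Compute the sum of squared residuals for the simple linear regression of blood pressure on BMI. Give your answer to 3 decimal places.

n = 5, Σx = 141, Σy = 96.98, Σxy = 2784.09, Σx² = 4003, Σy² = 1975.6478
Sxx = Σx² − (Σx)²/n = 4003 − 3976.2 = 26.8
Sxy = Σxy − (Σx)(Σy)/n = 2784.09 − 2734.836 = 49.254
Syy = Σy² − (Σy)²/n = 1975.6478 − 1881.02408 = 94.62372
b = Sxy/Sxx = 49.254/26.8 = 1.837836
SSE = Syy − b·Sxy = 94.62372 − 1.837836·49.254 = 4.102954

4.103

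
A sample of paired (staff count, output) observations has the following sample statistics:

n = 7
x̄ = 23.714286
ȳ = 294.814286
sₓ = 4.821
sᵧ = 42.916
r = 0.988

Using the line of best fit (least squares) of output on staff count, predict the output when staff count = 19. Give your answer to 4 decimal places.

253.3518

b = r · sᵧ/sₓ = 0.988 · 42.916/4.821 = 8.795065
a = ȳ − b·x̄ = 294.814286 − 8.795065·23.714286 = 86.245601
ŷ(19) = a + b·19 = 86.245601 + 8.795065·19 = 253.351835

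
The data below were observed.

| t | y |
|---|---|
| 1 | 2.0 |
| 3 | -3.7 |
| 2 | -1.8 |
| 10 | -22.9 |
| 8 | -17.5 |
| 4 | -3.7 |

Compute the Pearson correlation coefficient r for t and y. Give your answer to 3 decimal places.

n = 6, Σx = 28, Σy = -47.6, Σxy = -396.5, Σx² = 194, Σy² = 865.28
Sxx = Σx² − (Σx)²/n = 194 − 130.666667 = 63.333333
Sxy = Σxy − (Σx)(Σy)/n = -396.5 − (-222.133333) = -174.366667
Syy = Σy² − (Σy)²/n = 865.28 − 377.626667 = 487.653333
r = Sxy/√(Sxx·Syy) = -174.366667/√(30884.711111) = -174.366667/175.740465 = -0.992183

-0.992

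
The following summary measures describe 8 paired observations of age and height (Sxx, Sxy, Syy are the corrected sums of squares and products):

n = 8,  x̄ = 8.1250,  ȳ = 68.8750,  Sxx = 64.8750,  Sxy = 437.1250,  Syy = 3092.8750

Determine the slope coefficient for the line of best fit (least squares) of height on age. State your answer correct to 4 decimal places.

b = Sxy/Sxx = 437.125/64.875 = 6.737958

6.7380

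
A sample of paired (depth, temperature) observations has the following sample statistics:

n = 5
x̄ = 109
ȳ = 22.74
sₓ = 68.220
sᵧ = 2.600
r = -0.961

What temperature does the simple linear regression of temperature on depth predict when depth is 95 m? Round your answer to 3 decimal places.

23.253

b = r · sᵧ/sₓ = -0.961 · 2.6/68.22 = -0.036626
a = ȳ − b·x̄ = 22.74 − (-0.036626)·109 = 26.732193
ŷ(95) = a + b·95 = 26.732193 + (-0.036626)·95 = 23.252759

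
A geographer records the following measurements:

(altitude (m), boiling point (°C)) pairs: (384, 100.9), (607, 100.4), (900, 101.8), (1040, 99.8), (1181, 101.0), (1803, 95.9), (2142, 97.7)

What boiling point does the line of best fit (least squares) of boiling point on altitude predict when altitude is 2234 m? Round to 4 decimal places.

n = 7, Σx = 8057, Σy = 697.5, Σxy = 796562.5, Σx² = 11641239
Sxx = Σx² − (Σx)²/n = 11641239 − 9273607 = 2367632
Sxy = Σxy − (Σx)(Σy)/n = 796562.5 − 802822.5 = -6260
b = Sxy/Sxx = -6260/2367632 = -0.002644
a = ȳ − b·x̄ = 99.642857 − (-0.002644)·1151 = 102.686092
ŷ(2234) = a + b·2234 = 102.686092 + (-0.002644)·2234 = 96.779414

96.7794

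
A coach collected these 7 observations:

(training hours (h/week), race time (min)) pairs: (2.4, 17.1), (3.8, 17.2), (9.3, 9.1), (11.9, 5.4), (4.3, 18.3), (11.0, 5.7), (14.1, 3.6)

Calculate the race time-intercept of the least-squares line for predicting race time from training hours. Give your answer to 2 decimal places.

n = 7, Σx = 56.8, Σy = 76.4, Σxy = 447.44, Σx² = 586.6
Sxx = Σx² − (Σx)²/n = 586.6 − 460.891429 = 125.708571
Sxy = Σxy − (Σx)(Σy)/n = 447.44 − 619.931429 = -172.491429
b = Sxy/Sxx = -172.491429/125.708571 = -1.372153
a = ȳ − b·x̄ = 10.914286 − (-1.372153)·8.114286 = 22.048329

22.05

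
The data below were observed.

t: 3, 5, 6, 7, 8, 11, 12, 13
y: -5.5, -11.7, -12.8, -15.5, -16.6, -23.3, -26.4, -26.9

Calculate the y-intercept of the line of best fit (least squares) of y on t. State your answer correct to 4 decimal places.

-0.0624

n = 8, Σx = 65, Σy = -138.7, Σxy = -1315.9, Σx² = 617
Sxx = Σx² − (Σx)²/n = 617 − 528.125 = 88.875
Sxy = Σxy − (Σx)(Σy)/n = -1315.9 − (-1126.9375) = -188.9625
b = Sxy/Sxx = -188.9625/88.875 = -2.126160
a = ȳ − b·x̄ = -17.3375 − (-2.126160)·8.125 = -0.062447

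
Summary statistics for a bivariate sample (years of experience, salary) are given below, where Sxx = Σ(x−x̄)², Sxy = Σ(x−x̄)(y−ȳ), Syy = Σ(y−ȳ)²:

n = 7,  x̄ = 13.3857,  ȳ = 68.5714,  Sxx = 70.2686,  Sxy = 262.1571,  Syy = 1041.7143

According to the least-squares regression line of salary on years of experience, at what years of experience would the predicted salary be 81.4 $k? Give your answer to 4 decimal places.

b = Sxy/Sxx = 262.1571/70.2686 = 3.730786
a = ȳ − b·x̄ = 68.5714 − 3.730786·13.3857 = 18.632220
Set a + b·x = 81.4: x = (81.4 − 18.632220) / 3.730786 = 16.824278

16.8243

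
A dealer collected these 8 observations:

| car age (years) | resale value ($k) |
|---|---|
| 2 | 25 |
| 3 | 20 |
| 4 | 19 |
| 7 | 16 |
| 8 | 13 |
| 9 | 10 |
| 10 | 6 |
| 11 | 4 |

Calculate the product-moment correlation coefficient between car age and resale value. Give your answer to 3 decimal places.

n = 8, Σx = 54, Σy = 113, Σxy = 596, Σx² = 444, Σy² = 1963
Sxx = Σx² − (Σx)²/n = 444 − 364.5 = 79.5
Sxy = Σxy − (Σx)(Σy)/n = 596 − 762.75 = -166.75
Syy = Σy² − (Σy)²/n = 1963 − 1596.125 = 366.875
r = Sxy/√(Sxx·Syy) = -166.75/√(29166.5625) = -166.75/170.782208 = -0.976390

-0.976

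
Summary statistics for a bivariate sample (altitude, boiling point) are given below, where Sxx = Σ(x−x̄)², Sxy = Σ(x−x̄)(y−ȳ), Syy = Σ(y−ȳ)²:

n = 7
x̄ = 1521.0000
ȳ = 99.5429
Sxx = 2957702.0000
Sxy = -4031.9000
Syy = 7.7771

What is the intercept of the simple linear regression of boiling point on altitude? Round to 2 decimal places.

b = Sxy/Sxx = -4031.9/2957702 = -0.001363
a = ȳ − b·x̄ = 99.5429 − (-0.001363)·1521 = 101.616307

101.62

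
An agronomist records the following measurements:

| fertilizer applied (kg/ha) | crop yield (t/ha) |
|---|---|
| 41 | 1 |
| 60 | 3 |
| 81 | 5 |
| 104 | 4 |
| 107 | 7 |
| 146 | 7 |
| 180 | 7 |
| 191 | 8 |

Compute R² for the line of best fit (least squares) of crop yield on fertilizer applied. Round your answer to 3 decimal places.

n = 8, Σx = 910, Σy = 42, Σxy = 5601, Σx² = 124304, Σy² = 262
Sxx = Σx² − (Σx)²/n = 124304 − 103512.5 = 20791.5
Sxy = Σxy − (Σx)(Σy)/n = 5601 − 4777.5 = 823.5
Syy = Σy² − (Σy)²/n = 262 − 220.5 = 41.5
R² = Sxy²/(Sxx·Syy) = (823.5)²/(20791.5·41.5) = 0.785947

0.786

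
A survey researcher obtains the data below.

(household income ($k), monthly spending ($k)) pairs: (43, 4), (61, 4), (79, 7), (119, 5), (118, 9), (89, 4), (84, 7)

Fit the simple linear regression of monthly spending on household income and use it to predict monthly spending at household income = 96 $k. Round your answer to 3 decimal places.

n = 7, Σx = 593, Σy = 40, Σxy = 3570, Σx² = 54873
Sxx = Σx² − (Σx)²/n = 54873 − 50235.571429 = 4637.428571
Sxy = Σxy − (Σx)(Σy)/n = 3570 − 3388.571429 = 181.428571
b = Sxy/Sxx = 181.428571/4637.428571 = 0.039123
a = ȳ − b·x̄ = 5.714286 − 0.039123·84.714286 = 2.400037
ŷ(96) = a + b·96 = 2.400037 + 0.039123·96 = 6.155813

6.156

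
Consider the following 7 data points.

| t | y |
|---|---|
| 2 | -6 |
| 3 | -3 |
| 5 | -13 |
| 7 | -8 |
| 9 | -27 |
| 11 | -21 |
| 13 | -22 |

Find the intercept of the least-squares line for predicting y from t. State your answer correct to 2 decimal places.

-0.99

n = 7, Σx = 50, Σy = -100, Σxy = -902, Σx² = 458
Sxx = Σx² − (Σx)²/n = 458 − 357.142857 = 100.857143
Sxy = Σxy − (Σx)(Σy)/n = -902 − (-714.285714) = -187.714286
b = Sxy/Sxx = -187.714286/100.857143 = -1.861190
a = ȳ − b·x̄ = -14.285714 − (-1.861190)·7.142857 = -0.991501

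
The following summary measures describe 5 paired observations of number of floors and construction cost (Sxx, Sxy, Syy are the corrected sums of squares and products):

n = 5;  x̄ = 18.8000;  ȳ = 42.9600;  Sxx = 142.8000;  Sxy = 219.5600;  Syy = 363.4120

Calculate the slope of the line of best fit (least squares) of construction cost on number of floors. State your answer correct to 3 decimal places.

b = Sxy/Sxx = 219.56/142.8 = 1.537535

1.538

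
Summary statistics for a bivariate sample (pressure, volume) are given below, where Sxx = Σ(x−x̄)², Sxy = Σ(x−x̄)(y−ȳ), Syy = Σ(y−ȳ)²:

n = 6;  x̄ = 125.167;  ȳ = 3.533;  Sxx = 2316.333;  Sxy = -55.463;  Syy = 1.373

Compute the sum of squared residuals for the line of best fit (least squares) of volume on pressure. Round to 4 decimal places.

b = Sxy/Sxx = -55.463/2316.333 = -0.023944
SSE = Syy − b·Sxy = 1.373 − (-0.023944)·(-55.463) = 0.044977

0.0450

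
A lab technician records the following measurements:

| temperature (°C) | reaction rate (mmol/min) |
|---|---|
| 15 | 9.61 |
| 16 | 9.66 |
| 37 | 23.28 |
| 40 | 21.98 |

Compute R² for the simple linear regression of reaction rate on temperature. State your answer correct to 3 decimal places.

0.973

n = 4, Σx = 108, Σy = 64.53, Σxy = 2039.27, Σx² = 3450, Σy² = 1210.7465
Sxx = Σx² − (Σx)²/n = 3450 − 2916 = 534
Sxy = Σxy − (Σx)(Σy)/n = 2039.27 − 1742.31 = 296.96
Syy = Σy² − (Σy)²/n = 1210.7465 − 1041.030225 = 169.716275
R² = Sxy²/(Sxx·Syy) = (296.96)²/(534·169.716275) = 0.973041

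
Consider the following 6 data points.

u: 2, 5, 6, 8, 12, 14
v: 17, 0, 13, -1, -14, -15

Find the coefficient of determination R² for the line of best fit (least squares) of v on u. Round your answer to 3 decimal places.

n = 6, Σx = 47, Σy = 0, Σxy = -274, Σx² = 469, Σy² = 880
Sxx = Σx² − (Σx)²/n = 469 − 368.166667 = 100.833333
Sxy = Σxy − (Σx)(Σy)/n = -274 − 0 = -274
Syy = Σy² − (Σy)²/n = 880 − 0 = 880
R² = Sxy²/(Sxx·Syy) = (-274)²/(100.833333·880) = 0.846086

0.846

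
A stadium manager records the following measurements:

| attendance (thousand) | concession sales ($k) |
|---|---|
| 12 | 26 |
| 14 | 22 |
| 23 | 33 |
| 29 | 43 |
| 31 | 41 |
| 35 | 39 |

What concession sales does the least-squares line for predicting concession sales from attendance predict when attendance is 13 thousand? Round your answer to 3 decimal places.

24.850

n = 6, Σx = 144, Σy = 204, Σxy = 5262, Σx² = 3896
Sxx = Σx² − (Σx)²/n = 3896 − 3456 = 440
Sxy = Σxy − (Σx)(Σy)/n = 5262 − 4896 = 366
b = Sxy/Sxx = 366/440 = 0.831818
a = ȳ − b·x̄ = 34 − 0.831818·24 = 14.036364
ŷ(13) = a + b·13 = 14.036364 + 0.831818·13 = 24.85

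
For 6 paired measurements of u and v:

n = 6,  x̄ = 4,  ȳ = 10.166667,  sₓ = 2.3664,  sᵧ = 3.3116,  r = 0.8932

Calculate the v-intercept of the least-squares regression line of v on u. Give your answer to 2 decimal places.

b = r · sᵧ/sₓ = 0.8932 · 3.3116/2.3664 = 1.249967
a = ȳ − b·x̄ = 10.166667 − 1.249967·4 = 5.166800

5.17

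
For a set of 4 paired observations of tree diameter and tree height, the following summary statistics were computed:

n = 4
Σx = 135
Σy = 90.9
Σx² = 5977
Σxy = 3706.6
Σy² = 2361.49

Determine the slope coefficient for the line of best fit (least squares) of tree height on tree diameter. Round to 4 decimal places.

0.4496

Sxx = Σx² − (Σx)²/n = 5977 − 4556.25 = 1420.75
Sxy = Σxy − (Σx)(Σy)/n = 3706.6 − 3067.875 = 638.725
b = Sxy/Sxx = 638.725/1420.75 = 0.449569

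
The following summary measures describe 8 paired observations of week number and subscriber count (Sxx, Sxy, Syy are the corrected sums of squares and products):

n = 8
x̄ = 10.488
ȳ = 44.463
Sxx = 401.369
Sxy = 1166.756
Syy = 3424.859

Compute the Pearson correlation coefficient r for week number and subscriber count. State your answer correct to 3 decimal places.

0.995

r = Sxy/√(Sxx·Syy) = 1166.756/√(1374632.231971) = 1166.756/1172.447113 = 0.995146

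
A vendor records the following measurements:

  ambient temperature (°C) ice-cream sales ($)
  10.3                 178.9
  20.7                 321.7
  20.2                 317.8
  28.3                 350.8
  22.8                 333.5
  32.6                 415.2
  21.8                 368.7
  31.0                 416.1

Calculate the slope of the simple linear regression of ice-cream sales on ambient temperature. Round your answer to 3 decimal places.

9.801

n = 8, Σx = 187.7, Σy = 2702.7, Σxy = 66925.14, Σx² = 4762.35
Sxx = Σx² − (Σx)²/n = 4762.35 − 4403.91125 = 358.43875
Sxy = Σxy − (Σx)(Σy)/n = 66925.14 − 63412.09875 = 3513.04125
b = Sxy/Sxx = 3513.04125/358.43875 = 9.800953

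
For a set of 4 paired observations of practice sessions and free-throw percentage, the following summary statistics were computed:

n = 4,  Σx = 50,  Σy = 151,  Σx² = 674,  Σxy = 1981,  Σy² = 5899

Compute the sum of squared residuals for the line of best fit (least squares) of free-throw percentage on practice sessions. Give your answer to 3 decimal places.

20.337

Sxx = Σx² − (Σx)²/n = 674 − 625 = 49
Sxy = Σxy − (Σx)(Σy)/n = 1981 − 1887.5 = 93.5
Syy = Σy² − (Σy)²/n = 5899 − 5700.25 = 198.75
b = Sxy/Sxx = 93.5/49 = 1.908163
SSE = Syy − b·Sxy = 198.75 − 1.908163·93.5 = 20.336735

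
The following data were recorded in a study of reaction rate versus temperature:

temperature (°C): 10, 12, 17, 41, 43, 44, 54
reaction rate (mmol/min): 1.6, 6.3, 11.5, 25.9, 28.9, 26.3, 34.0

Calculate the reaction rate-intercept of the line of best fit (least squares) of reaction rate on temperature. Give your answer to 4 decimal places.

-2.5948

n = 7, Σx = 221, Σy = 134.5, Σxy = 5584.9, Σx² = 8915
Sxx = Σx² − (Σx)²/n = 8915 − 6977.285714 = 1937.714286
Sxy = Σxy − (Σx)(Σy)/n = 5584.9 − 4246.357143 = 1338.542857
b = Sxy/Sxx = 1338.542857/1937.714286 = 0.690784
a = ȳ − b·x̄ = 19.214286 − 0.690784·31.571429 = -2.594766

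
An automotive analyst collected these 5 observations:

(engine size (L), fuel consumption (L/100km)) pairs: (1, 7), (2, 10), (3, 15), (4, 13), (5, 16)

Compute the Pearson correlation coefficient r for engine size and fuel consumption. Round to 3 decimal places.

0.897

n = 5, Σx = 15, Σy = 61, Σxy = 204, Σx² = 55, Σy² = 799
Sxx = Σx² − (Σx)²/n = 55 − 45 = 10
Sxy = Σxy − (Σx)(Σy)/n = 204 − 183 = 21
Syy = Σy² − (Σy)²/n = 799 − 744.2 = 54.8
r = Sxy/√(Sxx·Syy) = 21/√(548) = 21/23.409400 = 0.897076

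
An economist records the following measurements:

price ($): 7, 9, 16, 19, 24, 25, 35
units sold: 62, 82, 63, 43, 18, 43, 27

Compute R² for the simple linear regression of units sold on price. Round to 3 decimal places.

0.677

n = 7, Σx = 135, Σy = 338, Σxy = 5449, Σx² = 3173, Σy² = 19288
Sxx = Σx² − (Σx)²/n = 3173 − 2603.571429 = 569.428571
Sxy = Σxy − (Σx)(Σy)/n = 5449 − 6518.571429 = -1069.571429
Syy = Σy² − (Σy)²/n = 19288 − 16320.571429 = 2967.428571
R² = Sxy²/(Sxx·Syy) = (-1069.571429)²/(569.428571·2967.428571) = 0.677018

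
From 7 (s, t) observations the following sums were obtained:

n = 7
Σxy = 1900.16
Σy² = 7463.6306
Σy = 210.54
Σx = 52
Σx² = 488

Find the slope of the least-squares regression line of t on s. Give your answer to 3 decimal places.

3.305

Sxx = Σx² − (Σx)²/n = 488 − 386.285714 = 101.714286
Sxy = Σxy − (Σx)(Σy)/n = 1900.16 − 1564.011429 = 336.148571
b = Sxy/Sxx = 336.148571/101.714286 = 3.304831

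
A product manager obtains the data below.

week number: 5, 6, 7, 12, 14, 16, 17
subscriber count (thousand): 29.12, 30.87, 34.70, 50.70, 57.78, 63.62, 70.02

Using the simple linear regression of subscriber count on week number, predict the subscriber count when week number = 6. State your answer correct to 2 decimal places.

31.41

n = 7, Σx = 77, Σy = 336.81, Σxy = 4199.3, Σx² = 995
Sxx = Σx² − (Σx)²/n = 995 − 847 = 148
Sxy = Σxy − (Σx)(Σy)/n = 4199.3 − 3704.91 = 494.39
b = Sxy/Sxx = 494.39/148 = 3.340473
a = ȳ − b·x̄ = 48.115714 − 3.340473·11 = 11.370512
ŷ(6) = a + b·6 = 11.370512 + 3.340473·6 = 31.413349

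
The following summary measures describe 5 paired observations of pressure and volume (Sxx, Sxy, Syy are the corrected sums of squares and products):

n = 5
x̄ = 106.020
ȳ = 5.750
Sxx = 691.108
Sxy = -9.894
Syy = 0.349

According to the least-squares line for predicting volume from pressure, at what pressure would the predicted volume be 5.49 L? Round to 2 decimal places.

b = Sxy/Sxx = -9.894/691.108 = -0.014316
a = ȳ − b·x̄ = 5.75 − (-0.014316)·106.02 = 7.267797
Set a + b·x = 5.49: x = (5.49 − 7.267797) / (-0.014316) = 124.181318

124.18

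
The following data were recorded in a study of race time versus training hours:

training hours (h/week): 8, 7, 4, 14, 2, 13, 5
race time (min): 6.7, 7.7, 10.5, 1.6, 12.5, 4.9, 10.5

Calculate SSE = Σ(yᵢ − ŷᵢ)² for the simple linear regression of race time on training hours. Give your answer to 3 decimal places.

4.558

n = 7, Σx = 53, Σy = 54.4, Σxy = 313.1, Σx² = 523, Σy² = 507.5
Sxx = Σx² − (Σx)²/n = 523 − 401.285714 = 121.714286
Sxy = Σxy − (Σx)(Σy)/n = 313.1 − 411.885714 = -98.785714
Syy = Σy² − (Σy)²/n = 507.5 − 422.765714 = 84.734286
b = Sxy/Sxx = -98.785714/121.714286 = -0.811620
SSE = Syy − b·Sxy = 84.734286 − (-0.811620)·(-98.785714) = 4.557852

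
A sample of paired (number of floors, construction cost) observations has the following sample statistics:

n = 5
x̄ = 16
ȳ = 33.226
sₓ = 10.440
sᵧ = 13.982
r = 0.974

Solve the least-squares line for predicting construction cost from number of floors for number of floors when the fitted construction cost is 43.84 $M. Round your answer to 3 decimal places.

24.137

b = r · sᵧ/sₓ = 0.974 · 13.982/10.44 = 1.304451
a = ȳ − b·x̄ = 33.226 − 1.304451·16 = 12.354785
Set a + b·x = 43.84: x = (43.84 − 12.354785) / 1.304451 = 24.136757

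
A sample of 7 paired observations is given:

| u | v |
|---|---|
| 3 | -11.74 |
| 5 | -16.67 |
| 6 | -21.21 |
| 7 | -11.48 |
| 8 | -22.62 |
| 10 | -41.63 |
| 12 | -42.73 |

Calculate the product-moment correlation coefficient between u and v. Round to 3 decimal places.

n = 7, Σx = 51, Σy = -168.08, Σxy = -1436.21, Σx² = 427, Σy² = 5067.9452
Sxx = Σx² − (Σx)²/n = 427 − 371.571429 = 55.428571
Sxy = Σxy − (Σx)(Σy)/n = -1436.21 − (-1224.582857) = -211.627143
Syy = Σy² − (Σy)²/n = 5067.9452 − 4035.840914 = 1032.104286
r = Sxy/√(Sxx·Syy) = -211.627143/√(57208.066122) = -211.627143/239.182077 = -0.884795

-0.885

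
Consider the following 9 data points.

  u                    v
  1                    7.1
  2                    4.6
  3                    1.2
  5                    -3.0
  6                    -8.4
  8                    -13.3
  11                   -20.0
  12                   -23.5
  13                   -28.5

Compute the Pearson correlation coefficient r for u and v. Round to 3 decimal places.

n = 9, Σx = 61, Σy = -83.8, Σxy = -1024.4, Σx² = 573, Σy² = 2093.96
Sxx = Σx² − (Σx)²/n = 573 − 413.444444 = 159.555556
Sxy = Σxy − (Σx)(Σy)/n = -1024.4 − (-567.977778) = -456.422222
Syy = Σy² − (Σy)²/n = 2093.96 − 780.271111 = 1313.688889
r = Sxy/√(Sxx·Syy) = -456.422222/√(209606.360494) = -456.422222/457.827872 = -0.996930

-0.997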